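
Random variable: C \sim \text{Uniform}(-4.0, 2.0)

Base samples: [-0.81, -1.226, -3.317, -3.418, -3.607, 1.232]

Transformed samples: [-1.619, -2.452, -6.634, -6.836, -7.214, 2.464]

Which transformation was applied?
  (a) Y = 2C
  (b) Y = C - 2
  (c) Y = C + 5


Checking option (a) Y = 2C:
  C = -0.81 -> Y = -1.619 ✓
  C = -1.226 -> Y = -2.452 ✓
  C = -3.317 -> Y = -6.634 ✓
All samples match this transformation.

(a) 2C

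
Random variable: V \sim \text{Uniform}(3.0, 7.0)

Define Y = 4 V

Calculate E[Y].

For Y = 4V:
E[Y] = 4 * E[V]
E[V] = (3 + 7)/2 = 5
E[Y] = 4 * 5 = 20

20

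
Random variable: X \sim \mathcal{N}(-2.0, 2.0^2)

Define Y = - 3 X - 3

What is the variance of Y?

For Y = aX + b: Var(Y) = a² * Var(X)
Var(X) = 2.0^2 = 4
Var(Y) = (-3)² * 4 = 9 * 4 = 36

36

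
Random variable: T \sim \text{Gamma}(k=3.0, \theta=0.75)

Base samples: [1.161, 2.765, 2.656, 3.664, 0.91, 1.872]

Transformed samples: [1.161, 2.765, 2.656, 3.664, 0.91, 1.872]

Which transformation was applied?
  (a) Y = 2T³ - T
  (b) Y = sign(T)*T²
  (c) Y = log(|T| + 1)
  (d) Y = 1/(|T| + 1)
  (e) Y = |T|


Checking option (e) Y = |T|:
  T = 1.161 -> Y = 1.161 ✓
  T = 2.765 -> Y = 2.765 ✓
  T = 2.656 -> Y = 2.656 ✓
All samples match this transformation.

(e) |T|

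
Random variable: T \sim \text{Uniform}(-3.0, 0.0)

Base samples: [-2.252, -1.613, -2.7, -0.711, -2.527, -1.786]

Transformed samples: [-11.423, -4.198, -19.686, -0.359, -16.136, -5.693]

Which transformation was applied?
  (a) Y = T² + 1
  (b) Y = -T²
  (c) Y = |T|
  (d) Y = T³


Checking option (d) Y = T³:
  T = -2.252 -> Y = -11.423 ✓
  T = -1.613 -> Y = -4.198 ✓
  T = -2.7 -> Y = -19.686 ✓
All samples match this transformation.

(d) T³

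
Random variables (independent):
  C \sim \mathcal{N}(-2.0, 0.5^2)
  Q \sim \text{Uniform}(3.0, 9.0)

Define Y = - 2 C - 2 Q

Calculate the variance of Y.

For independent RVs: Var(aX + bY) = a²Var(X) + b²Var(Y)
Var(C) = 0.25
Var(Q) = 3
Var(Y) = (-2)²*0.25 + (-2)²*3
= 4*0.25 + 4*3 = 13

13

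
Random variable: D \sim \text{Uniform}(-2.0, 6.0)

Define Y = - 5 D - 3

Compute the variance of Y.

For Y = aD + b: Var(Y) = a² * Var(D)
Var(D) = (6 + 2)^2/12 = 5.3333333
Var(Y) = (-5)² * 5.3333333 = 25 * 5.3333333 = 133.33333

133.33333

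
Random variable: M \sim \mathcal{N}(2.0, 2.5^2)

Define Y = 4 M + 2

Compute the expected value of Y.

For Y = 4M + 2:
E[Y] = 4 * E[M] + 2
E[M] = 2.0 = 2
E[Y] = 4 * 2 + 2 = 10

10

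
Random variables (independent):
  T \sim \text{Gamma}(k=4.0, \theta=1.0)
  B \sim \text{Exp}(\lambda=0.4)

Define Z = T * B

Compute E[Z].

For independent RVs: E[XY] = E[X]*E[Y]
E[T] = 4
E[B] = 2.5
E[Z] = 4 * 2.5 = 10

10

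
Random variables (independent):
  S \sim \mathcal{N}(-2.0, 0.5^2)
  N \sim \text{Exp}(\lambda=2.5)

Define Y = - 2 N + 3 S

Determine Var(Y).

For independent RVs: Var(aX + bY) = a²Var(X) + b²Var(Y)
Var(S) = 0.25
Var(N) = 0.16
Var(Y) = 3²*0.25 + (-2)²*0.16
= 9*0.25 + 4*0.16 = 2.89

2.89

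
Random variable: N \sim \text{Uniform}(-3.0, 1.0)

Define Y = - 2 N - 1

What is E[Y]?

For Y = -2N - 1:
E[Y] = -2 * E[N] - 1
E[N] = (-3 + 1)/2 = -1
E[Y] = -2 * (-1) - 1 = 1

1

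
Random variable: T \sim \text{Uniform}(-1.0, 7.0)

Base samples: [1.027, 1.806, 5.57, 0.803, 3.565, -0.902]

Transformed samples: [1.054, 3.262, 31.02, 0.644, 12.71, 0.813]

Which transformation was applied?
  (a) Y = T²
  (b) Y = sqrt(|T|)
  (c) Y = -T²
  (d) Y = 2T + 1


Checking option (a) Y = T²:
  T = 1.027 -> Y = 1.054 ✓
  T = 1.806 -> Y = 3.262 ✓
  T = 5.57 -> Y = 31.02 ✓
All samples match this transformation.

(a) T²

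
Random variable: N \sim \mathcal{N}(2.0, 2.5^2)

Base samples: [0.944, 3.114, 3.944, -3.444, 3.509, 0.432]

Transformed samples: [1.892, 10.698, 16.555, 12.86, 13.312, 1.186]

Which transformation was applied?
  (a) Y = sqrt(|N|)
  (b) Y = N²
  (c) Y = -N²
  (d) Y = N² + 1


Checking option (d) Y = N² + 1:
  N = 0.944 -> Y = 1.892 ✓
  N = 3.114 -> Y = 10.698 ✓
  N = 3.944 -> Y = 16.555 ✓
All samples match this transformation.

(d) N² + 1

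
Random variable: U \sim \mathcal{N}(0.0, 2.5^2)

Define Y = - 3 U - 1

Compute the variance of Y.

For Y = aU + b: Var(Y) = a² * Var(U)
Var(U) = 2.5^2 = 6.25
Var(Y) = (-3)² * 6.25 = 9 * 6.25 = 56.25

56.25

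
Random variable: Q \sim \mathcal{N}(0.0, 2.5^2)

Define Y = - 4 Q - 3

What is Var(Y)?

For Y = aQ + b: Var(Y) = a² * Var(Q)
Var(Q) = 2.5^2 = 6.25
Var(Y) = (-4)² * 6.25 = 16 * 6.25 = 100

100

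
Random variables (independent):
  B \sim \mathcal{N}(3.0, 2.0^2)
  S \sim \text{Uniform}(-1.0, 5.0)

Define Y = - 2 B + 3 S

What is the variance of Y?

For independent RVs: Var(aX + bY) = a²Var(X) + b²Var(Y)
Var(B) = 4
Var(S) = 3
Var(Y) = (-2)²*4 + 3²*3
= 4*4 + 9*3 = 43

43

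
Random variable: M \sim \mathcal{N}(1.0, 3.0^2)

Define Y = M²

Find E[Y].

Using E[X²] = Var(X) + (E[X])²:
E[M] = 1
Var(M) = 3.0^2 = 9
E[M²] = 9 + 1² = 9 + 1 = 10

10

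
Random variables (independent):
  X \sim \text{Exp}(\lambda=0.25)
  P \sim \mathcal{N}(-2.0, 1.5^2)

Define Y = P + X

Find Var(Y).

For independent RVs: Var(aX + bY) = a²Var(X) + b²Var(Y)
Var(X) = 16
Var(P) = 2.25
Var(Y) = 1²*16 + 1²*2.25
= 1*16 + 1*2.25 = 18.25

18.25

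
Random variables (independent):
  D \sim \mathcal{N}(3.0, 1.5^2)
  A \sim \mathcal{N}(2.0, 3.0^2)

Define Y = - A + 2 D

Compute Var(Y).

For independent RVs: Var(aX + bY) = a²Var(X) + b²Var(Y)
Var(D) = 2.25
Var(A) = 9
Var(Y) = 2²*2.25 + (-1)²*9
= 4*2.25 + 1*9 = 18

18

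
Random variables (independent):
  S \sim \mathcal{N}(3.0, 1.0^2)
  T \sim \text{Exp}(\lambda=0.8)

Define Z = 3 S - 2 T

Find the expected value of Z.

E[Z] = 3*E[S] - 2*E[T]
E[S] = 3
E[T] = 1.25
E[Z] = 3*3 - 2*1.25 = 6.5

6.5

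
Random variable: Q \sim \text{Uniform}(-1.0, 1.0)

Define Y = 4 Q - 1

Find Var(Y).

For Y = aQ + b: Var(Y) = a² * Var(Q)
Var(Q) = (1 + 1)^2/12 = 0.33333333
Var(Y) = 4² * 0.33333333 = 16 * 0.33333333 = 5.3333333

5.3333333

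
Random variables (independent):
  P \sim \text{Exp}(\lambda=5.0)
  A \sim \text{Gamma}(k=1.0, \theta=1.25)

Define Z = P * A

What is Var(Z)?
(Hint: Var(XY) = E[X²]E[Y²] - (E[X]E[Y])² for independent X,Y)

Var(XY) = E[X²]E[Y²] - (E[X]E[Y])²
E[P] = 0.2, Var(P) = 0.04
E[A] = 1.25, Var(A) = 1.5625
E[P²] = 0.04 + 0.2² = 0.08
E[A²] = 1.5625 + 1.25² = 3.125
Var(Z) = 0.08*3.125 - (0.2*1.25)²
= 0.25 - 0.0625 = 0.1875

0.1875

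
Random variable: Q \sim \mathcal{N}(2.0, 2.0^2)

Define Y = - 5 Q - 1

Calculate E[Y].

For Y = -5Q - 1:
E[Y] = -5 * E[Q] - 1
E[Q] = 2.0 = 2
E[Y] = -5 * 2 - 1 = -11

-11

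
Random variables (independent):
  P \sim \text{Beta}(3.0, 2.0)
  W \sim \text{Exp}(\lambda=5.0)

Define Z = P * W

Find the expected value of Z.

For independent RVs: E[XY] = E[X]*E[Y]
E[P] = 0.6
E[W] = 0.2
E[Z] = 0.6 * 0.2 = 0.12

0.12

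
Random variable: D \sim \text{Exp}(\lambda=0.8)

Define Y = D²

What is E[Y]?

Using E[X²] = Var(X) + (E[X])²:
E[D] = 1.25
Var(D) = 1/0.8^2 = 1.5625
E[D²] = 1.5625 + 1.25² = 1.5625 + 1.5625 = 3.125

3.125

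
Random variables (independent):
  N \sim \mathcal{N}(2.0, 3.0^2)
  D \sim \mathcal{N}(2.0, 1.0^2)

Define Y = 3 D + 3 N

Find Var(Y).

For independent RVs: Var(aX + bY) = a²Var(X) + b²Var(Y)
Var(N) = 9
Var(D) = 1
Var(Y) = 3²*9 + 3²*1
= 9*9 + 9*1 = 90

90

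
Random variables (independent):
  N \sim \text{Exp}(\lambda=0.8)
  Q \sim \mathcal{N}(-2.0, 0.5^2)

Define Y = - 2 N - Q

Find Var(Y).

For independent RVs: Var(aX + bY) = a²Var(X) + b²Var(Y)
Var(N) = 1.5625
Var(Q) = 0.25
Var(Y) = (-2)²*1.5625 + (-1)²*0.25
= 4*1.5625 + 1*0.25 = 6.5

6.5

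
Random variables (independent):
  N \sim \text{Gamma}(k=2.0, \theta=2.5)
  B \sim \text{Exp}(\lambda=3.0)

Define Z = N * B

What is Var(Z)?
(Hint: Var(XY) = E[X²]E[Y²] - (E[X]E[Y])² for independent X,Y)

Var(XY) = E[X²]E[Y²] - (E[X]E[Y])²
E[N] = 5, Var(N) = 12.5
E[B] = 0.33333333, Var(B) = 0.11111111
E[N²] = 12.5 + 5² = 37.5
E[B²] = 0.11111111 + 0.33333333² = 0.22222222
Var(Z) = 37.5*0.22222222 - (5*0.33333333)²
= 8.3333333 - 2.7777778 = 5.5555556

5.5555556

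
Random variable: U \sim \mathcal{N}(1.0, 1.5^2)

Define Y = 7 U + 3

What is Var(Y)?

For Y = aU + b: Var(Y) = a² * Var(U)
Var(U) = 1.5^2 = 2.25
Var(Y) = 7² * 2.25 = 49 * 2.25 = 110.25

110.25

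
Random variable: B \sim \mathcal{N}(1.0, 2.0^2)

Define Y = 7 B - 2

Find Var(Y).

For Y = aB + b: Var(Y) = a² * Var(B)
Var(B) = 2.0^2 = 4
Var(Y) = 7² * 4 = 49 * 4 = 196

196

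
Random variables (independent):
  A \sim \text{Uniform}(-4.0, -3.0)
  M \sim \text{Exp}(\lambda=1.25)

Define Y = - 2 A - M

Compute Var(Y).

For independent RVs: Var(aX + bY) = a²Var(X) + b²Var(Y)
Var(A) = 0.083333333
Var(M) = 0.64
Var(Y) = (-2)²*0.083333333 + (-1)²*0.64
= 4*0.083333333 + 1*0.64 = 0.97333333

0.97333333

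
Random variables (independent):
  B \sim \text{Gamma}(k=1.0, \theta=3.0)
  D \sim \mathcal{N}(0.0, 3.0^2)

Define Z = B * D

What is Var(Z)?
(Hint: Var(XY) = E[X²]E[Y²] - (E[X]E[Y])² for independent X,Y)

Var(XY) = E[X²]E[Y²] - (E[X]E[Y])²
E[B] = 3, Var(B) = 9
E[D] = 0, Var(D) = 9
E[B²] = 9 + 3² = 18
E[D²] = 9 + 0² = 9
Var(Z) = 18*9 - (3*0)²
= 162 - 0 = 162

162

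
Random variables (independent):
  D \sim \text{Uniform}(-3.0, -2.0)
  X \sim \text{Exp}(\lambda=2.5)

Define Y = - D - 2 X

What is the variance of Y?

For independent RVs: Var(aX + bY) = a²Var(X) + b²Var(Y)
Var(D) = 0.083333333
Var(X) = 0.16
Var(Y) = (-1)²*0.083333333 + (-2)²*0.16
= 1*0.083333333 + 4*0.16 = 0.72333333

0.72333333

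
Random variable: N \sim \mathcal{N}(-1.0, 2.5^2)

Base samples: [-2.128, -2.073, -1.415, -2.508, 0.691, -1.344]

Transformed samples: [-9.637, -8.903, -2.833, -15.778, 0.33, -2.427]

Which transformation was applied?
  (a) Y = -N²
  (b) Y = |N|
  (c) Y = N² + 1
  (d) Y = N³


Checking option (d) Y = N³:
  N = -2.128 -> Y = -9.637 ✓
  N = -2.073 -> Y = -8.903 ✓
  N = -1.415 -> Y = -2.833 ✓
All samples match this transformation.

(d) N³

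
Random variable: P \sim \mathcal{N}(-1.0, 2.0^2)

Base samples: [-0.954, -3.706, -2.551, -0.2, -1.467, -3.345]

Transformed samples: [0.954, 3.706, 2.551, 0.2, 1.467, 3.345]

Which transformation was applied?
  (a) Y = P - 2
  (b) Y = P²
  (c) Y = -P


Checking option (c) Y = -P:
  P = -0.954 -> Y = 0.954 ✓
  P = -3.706 -> Y = 3.706 ✓
  P = -2.551 -> Y = 2.551 ✓
All samples match this transformation.

(c) -P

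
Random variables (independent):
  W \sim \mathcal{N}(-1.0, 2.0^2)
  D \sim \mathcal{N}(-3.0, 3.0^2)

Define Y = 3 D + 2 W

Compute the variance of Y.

For independent RVs: Var(aX + bY) = a²Var(X) + b²Var(Y)
Var(W) = 4
Var(D) = 9
Var(Y) = 2²*4 + 3²*9
= 4*4 + 9*9 = 97

97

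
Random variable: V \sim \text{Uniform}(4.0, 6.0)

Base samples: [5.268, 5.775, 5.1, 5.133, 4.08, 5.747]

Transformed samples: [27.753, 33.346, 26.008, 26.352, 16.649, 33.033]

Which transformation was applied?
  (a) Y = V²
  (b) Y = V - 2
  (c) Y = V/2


Checking option (a) Y = V²:
  V = 5.268 -> Y = 27.753 ✓
  V = 5.775 -> Y = 33.346 ✓
  V = 5.1 -> Y = 26.008 ✓
All samples match this transformation.

(a) V²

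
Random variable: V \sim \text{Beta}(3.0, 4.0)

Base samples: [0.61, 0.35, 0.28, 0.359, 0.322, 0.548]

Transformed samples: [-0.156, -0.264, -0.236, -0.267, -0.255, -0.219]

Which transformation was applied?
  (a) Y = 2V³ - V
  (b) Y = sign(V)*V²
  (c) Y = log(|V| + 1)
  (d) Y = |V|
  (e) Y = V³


Checking option (a) Y = 2V³ - V:
  V = 0.61 -> Y = -0.156 ✓
  V = 0.35 -> Y = -0.264 ✓
  V = 0.28 -> Y = -0.236 ✓
All samples match this transformation.

(a) 2V³ - V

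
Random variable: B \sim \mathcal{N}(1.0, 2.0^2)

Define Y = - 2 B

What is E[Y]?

For Y = -2B:
E[Y] = -2 * E[B]
E[B] = 1.0 = 1
E[Y] = -2 * 1 = -2

-2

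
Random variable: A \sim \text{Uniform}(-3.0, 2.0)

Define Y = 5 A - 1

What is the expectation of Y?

For Y = 5A - 1:
E[Y] = 5 * E[A] - 1
E[A] = (-3 + 2)/2 = -0.5
E[Y] = 5 * (-0.5) - 1 = -3.5

-3.5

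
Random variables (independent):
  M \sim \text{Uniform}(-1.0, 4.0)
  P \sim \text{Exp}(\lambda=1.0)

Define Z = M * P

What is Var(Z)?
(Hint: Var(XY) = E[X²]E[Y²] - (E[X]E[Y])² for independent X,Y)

Var(XY) = E[X²]E[Y²] - (E[X]E[Y])²
E[M] = 1.5, Var(M) = 2.0833333
E[P] = 1, Var(P) = 1
E[M²] = 2.0833333 + 1.5² = 4.3333333
E[P²] = 1 + 1² = 2
Var(Z) = 4.3333333*2 - (1.5*1)²
= 8.6666667 - 2.25 = 6.4166667

6.4166667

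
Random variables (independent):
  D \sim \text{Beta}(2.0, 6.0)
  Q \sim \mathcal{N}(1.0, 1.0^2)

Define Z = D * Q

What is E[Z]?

For independent RVs: E[XY] = E[X]*E[Y]
E[D] = 0.25
E[Q] = 1
E[Z] = 0.25 * 1 = 0.25

0.25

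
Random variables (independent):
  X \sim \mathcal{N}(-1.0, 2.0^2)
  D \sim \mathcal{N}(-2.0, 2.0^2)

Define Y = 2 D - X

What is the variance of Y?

For independent RVs: Var(aX + bY) = a²Var(X) + b²Var(Y)
Var(X) = 4
Var(D) = 4
Var(Y) = (-1)²*4 + 2²*4
= 1*4 + 4*4 = 20

20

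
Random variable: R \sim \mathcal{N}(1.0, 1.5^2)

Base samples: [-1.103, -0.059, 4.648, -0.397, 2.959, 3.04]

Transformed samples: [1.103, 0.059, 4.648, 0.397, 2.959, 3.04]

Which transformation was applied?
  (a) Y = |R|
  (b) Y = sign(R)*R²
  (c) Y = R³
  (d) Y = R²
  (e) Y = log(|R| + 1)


Checking option (a) Y = |R|:
  R = -1.103 -> Y = 1.103 ✓
  R = -0.059 -> Y = 0.059 ✓
  R = 4.648 -> Y = 4.648 ✓
All samples match this transformation.

(a) |R|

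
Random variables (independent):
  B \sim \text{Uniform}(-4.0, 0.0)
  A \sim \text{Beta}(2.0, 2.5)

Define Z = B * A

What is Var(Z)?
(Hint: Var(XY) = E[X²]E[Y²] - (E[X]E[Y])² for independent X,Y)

Var(XY) = E[X²]E[Y²] - (E[X]E[Y])²
E[B] = -2, Var(B) = 1.3333333
E[A] = 0.44444444, Var(A) = 0.044893378
E[B²] = 1.3333333 + (-2)² = 5.3333333
E[A²] = 0.044893378 + 0.44444444² = 0.24242424
Var(Z) = 5.3333333*0.24242424 - (-2*0.44444444)²
= 1.2929293 - 0.79012346 = 0.50280584

0.50280584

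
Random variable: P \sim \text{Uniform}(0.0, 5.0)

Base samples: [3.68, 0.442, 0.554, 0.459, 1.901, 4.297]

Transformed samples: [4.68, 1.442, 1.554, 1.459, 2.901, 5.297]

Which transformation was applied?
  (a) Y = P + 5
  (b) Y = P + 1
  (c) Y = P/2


Checking option (b) Y = P + 1:
  P = 3.68 -> Y = 4.68 ✓
  P = 0.442 -> Y = 1.442 ✓
  P = 0.554 -> Y = 1.554 ✓
All samples match this transformation.

(b) P + 1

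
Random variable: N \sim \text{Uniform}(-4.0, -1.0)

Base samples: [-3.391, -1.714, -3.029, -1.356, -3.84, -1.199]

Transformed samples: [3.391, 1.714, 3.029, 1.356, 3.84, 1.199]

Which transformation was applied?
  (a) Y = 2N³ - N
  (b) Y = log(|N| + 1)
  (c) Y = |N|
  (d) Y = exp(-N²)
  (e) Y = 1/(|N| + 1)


Checking option (c) Y = |N|:
  N = -3.391 -> Y = 3.391 ✓
  N = -1.714 -> Y = 1.714 ✓
  N = -3.029 -> Y = 3.029 ✓
All samples match this transformation.

(c) |N|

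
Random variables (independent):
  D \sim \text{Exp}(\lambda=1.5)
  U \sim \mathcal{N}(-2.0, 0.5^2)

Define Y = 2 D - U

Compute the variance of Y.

For independent RVs: Var(aX + bY) = a²Var(X) + b²Var(Y)
Var(D) = 0.44444444
Var(U) = 0.25
Var(Y) = 2²*0.44444444 + (-1)²*0.25
= 4*0.44444444 + 1*0.25 = 2.0277778

2.0277778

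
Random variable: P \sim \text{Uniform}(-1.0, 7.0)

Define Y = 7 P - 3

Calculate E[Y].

For Y = 7P - 3:
E[Y] = 7 * E[P] - 3
E[P] = (-1 + 7)/2 = 3
E[Y] = 7 * 3 - 3 = 18

18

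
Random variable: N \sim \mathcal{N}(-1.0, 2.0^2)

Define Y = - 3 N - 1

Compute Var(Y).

For Y = aN + b: Var(Y) = a² * Var(N)
Var(N) = 2.0^2 = 4
Var(Y) = (-3)² * 4 = 9 * 4 = 36

36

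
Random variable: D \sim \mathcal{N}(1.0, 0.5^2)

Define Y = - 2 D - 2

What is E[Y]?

For Y = -2D - 2:
E[Y] = -2 * E[D] - 2
E[D] = 1.0 = 1
E[Y] = -2 * 1 - 2 = -4

-4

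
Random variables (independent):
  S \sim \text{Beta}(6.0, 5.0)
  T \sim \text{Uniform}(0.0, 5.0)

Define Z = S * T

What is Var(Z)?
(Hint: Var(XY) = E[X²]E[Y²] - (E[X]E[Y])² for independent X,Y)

Var(XY) = E[X²]E[Y²] - (E[X]E[Y])²
E[S] = 0.54545455, Var(S) = 0.020661157
E[T] = 2.5, Var(T) = 2.0833333
E[S²] = 0.020661157 + 0.54545455² = 0.31818182
E[T²] = 2.0833333 + 2.5² = 8.3333333
Var(Z) = 0.31818182*8.3333333 - (0.54545455*2.5)²
= 2.6515152 - 1.8595041 = 0.79201102

0.79201102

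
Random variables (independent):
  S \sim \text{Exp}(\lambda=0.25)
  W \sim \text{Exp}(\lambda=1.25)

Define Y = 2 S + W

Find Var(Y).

For independent RVs: Var(aX + bY) = a²Var(X) + b²Var(Y)
Var(S) = 16
Var(W) = 0.64
Var(Y) = 2²*16 + 1²*0.64
= 4*16 + 1*0.64 = 64.64

64.64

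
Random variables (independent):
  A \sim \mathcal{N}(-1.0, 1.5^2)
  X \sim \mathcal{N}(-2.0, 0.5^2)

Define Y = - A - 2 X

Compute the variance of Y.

For independent RVs: Var(aX + bY) = a²Var(X) + b²Var(Y)
Var(A) = 2.25
Var(X) = 0.25
Var(Y) = (-1)²*2.25 + (-2)²*0.25
= 1*2.25 + 4*0.25 = 3.25

3.25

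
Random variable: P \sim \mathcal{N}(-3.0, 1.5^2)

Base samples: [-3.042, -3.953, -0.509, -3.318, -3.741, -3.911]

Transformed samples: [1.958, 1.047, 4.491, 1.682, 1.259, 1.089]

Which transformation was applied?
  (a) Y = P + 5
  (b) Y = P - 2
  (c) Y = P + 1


Checking option (a) Y = P + 5:
  P = -3.042 -> Y = 1.958 ✓
  P = -3.953 -> Y = 1.047 ✓
  P = -0.509 -> Y = 4.491 ✓
All samples match this transformation.

(a) P + 5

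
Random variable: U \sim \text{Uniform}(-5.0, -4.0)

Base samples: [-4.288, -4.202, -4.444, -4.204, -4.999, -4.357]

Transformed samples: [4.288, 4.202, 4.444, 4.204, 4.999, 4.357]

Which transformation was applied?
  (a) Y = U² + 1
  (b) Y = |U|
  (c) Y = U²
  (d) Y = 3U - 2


Checking option (b) Y = |U|:
  U = -4.288 -> Y = 4.288 ✓
  U = -4.202 -> Y = 4.202 ✓
  U = -4.444 -> Y = 4.444 ✓
All samples match this transformation.

(b) |U|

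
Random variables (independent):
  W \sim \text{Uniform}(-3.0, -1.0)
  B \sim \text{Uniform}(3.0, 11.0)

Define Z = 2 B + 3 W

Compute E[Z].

E[Z] = 3*E[W] + 2*E[B]
E[W] = -2
E[B] = 7
E[Z] = 3*(-2) + 2*7 = 8

8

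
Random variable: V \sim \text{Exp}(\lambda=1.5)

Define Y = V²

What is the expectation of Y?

E[V²] = Var(V) + (E[V])² = 0.44444444 + 0.44444444 = 0.88888889

0.88888889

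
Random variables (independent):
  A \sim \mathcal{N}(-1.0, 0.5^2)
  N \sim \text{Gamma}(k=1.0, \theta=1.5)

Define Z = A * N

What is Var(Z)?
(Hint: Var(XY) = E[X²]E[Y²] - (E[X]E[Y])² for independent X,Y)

Var(XY) = E[X²]E[Y²] - (E[X]E[Y])²
E[A] = -1, Var(A) = 0.25
E[N] = 1.5, Var(N) = 2.25
E[A²] = 0.25 + (-1)² = 1.25
E[N²] = 2.25 + 1.5² = 4.5
Var(Z) = 1.25*4.5 - (-1*1.5)²
= 5.625 - 2.25 = 3.375

3.375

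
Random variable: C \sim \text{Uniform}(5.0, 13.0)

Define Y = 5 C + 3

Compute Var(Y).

For Y = aC + b: Var(Y) = a² * Var(C)
Var(C) = (13 - 5)^2/12 = 5.3333333
Var(Y) = 5² * 5.3333333 = 25 * 5.3333333 = 133.33333

133.33333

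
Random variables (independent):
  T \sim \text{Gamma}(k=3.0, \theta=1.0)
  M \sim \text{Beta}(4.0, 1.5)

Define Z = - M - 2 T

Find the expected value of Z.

E[Z] = -2*E[T] - 1*E[M]
E[T] = 3
E[M] = 0.72727273
E[Z] = -2*3 - 1*0.72727273 = -6.7272727

-6.7272727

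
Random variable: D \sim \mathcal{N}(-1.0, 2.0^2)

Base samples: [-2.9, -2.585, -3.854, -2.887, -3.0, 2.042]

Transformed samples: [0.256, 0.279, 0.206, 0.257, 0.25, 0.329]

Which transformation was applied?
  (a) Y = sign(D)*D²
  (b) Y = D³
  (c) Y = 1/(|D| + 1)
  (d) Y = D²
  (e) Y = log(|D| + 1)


Checking option (c) Y = 1/(|D| + 1):
  D = -2.9 -> Y = 0.256 ✓
  D = -2.585 -> Y = 0.279 ✓
  D = -3.854 -> Y = 0.206 ✓
All samples match this transformation.

(c) 1/(|D| + 1)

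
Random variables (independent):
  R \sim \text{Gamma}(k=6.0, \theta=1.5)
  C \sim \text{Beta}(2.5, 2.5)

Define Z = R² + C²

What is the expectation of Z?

E[Z] = E[R²] + E[C²]
E[R²] = Var(R) + E[R]² = 13.5 + 81 = 94.5
E[C²] = Var(C) + E[C]² = 0.041666667 + 0.25 = 0.29166667
E[Z] = 94.5 + 0.29166667 = 94.791667

94.791667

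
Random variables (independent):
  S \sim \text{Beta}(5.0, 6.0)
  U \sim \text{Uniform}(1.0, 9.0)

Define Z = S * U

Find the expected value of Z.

For independent RVs: E[XY] = E[X]*E[Y]
E[S] = 0.45454545
E[U] = 5
E[Z] = 0.45454545 * 5 = 2.2727273

2.2727273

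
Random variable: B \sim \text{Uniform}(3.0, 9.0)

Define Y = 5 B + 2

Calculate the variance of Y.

For Y = aB + b: Var(Y) = a² * Var(B)
Var(B) = (9 - 3)^2/12 = 3
Var(Y) = 5² * 3 = 25 * 3 = 75

75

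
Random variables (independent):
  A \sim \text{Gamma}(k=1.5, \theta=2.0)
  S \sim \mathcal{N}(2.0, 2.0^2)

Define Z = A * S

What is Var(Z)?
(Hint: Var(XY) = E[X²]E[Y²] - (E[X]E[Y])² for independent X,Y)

Var(XY) = E[X²]E[Y²] - (E[X]E[Y])²
E[A] = 3, Var(A) = 6
E[S] = 2, Var(S) = 4
E[A²] = 6 + 3² = 15
E[S²] = 4 + 2² = 8
Var(Z) = 15*8 - (3*2)²
= 120 - 36 = 84

84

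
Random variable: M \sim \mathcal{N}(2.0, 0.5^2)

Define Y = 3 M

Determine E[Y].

For Y = 3M:
E[Y] = 3 * E[M]
E[M] = 2.0 = 2
E[Y] = 3 * 2 = 6

6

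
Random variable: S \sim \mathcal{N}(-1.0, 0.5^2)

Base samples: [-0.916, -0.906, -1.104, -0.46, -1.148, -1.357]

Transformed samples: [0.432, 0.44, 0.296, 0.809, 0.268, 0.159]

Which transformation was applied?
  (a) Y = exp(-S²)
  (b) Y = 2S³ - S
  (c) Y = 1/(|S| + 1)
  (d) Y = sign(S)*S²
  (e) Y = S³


Checking option (a) Y = exp(-S²):
  S = -0.916 -> Y = 0.432 ✓
  S = -0.906 -> Y = 0.44 ✓
  S = -1.104 -> Y = 0.296 ✓
All samples match this transformation.

(a) exp(-S²)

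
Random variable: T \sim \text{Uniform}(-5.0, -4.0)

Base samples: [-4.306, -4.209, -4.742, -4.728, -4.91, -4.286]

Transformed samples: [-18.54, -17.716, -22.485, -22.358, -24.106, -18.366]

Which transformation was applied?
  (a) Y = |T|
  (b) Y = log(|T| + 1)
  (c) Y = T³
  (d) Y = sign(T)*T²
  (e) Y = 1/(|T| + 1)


Checking option (d) Y = sign(T)*T²:
  T = -4.306 -> Y = -18.54 ✓
  T = -4.209 -> Y = -17.716 ✓
  T = -4.742 -> Y = -22.485 ✓
All samples match this transformation.

(d) sign(T)*T²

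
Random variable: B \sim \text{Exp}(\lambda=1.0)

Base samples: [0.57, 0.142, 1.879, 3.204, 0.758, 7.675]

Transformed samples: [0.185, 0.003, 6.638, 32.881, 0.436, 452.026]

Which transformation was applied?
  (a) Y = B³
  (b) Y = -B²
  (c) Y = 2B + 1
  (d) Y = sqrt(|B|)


Checking option (a) Y = B³:
  B = 0.57 -> Y = 0.185 ✓
  B = 0.142 -> Y = 0.003 ✓
  B = 1.879 -> Y = 6.638 ✓
All samples match this transformation.

(a) B³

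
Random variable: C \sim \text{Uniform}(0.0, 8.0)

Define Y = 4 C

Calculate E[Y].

For Y = 4C:
E[Y] = 4 * E[C]
E[C] = (0 + 8)/2 = 4
E[Y] = 4 * 4 = 16

16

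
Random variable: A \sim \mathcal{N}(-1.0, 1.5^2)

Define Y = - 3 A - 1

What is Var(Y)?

For Y = aA + b: Var(Y) = a² * Var(A)
Var(A) = 1.5^2 = 2.25
Var(Y) = (-3)² * 2.25 = 9 * 2.25 = 20.25

20.25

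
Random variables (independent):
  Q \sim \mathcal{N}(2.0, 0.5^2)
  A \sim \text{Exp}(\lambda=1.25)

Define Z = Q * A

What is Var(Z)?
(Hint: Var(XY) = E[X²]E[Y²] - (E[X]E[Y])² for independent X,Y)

Var(XY) = E[X²]E[Y²] - (E[X]E[Y])²
E[Q] = 2, Var(Q) = 0.25
E[A] = 0.8, Var(A) = 0.64
E[Q²] = 0.25 + 2² = 4.25
E[A²] = 0.64 + 0.8² = 1.28
Var(Z) = 4.25*1.28 - (2*0.8)²
= 5.44 - 2.56 = 2.88

2.88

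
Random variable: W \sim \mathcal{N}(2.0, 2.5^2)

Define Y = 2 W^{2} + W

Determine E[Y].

E[Y] = 2*E[W²] + 1*E[W]
E[W] = 2
E[W²] = Var(W) + (E[W])² = 6.25 + 4 = 10.25
E[Y] = 2*10.25 + 1*2 = 22.5

22.5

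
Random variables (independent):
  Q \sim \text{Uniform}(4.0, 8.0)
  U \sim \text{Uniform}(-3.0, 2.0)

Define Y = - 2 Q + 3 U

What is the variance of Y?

For independent RVs: Var(aX + bY) = a²Var(X) + b²Var(Y)
Var(Q) = 1.3333333
Var(U) = 2.0833333
Var(Y) = (-2)²*1.3333333 + 3²*2.0833333
= 4*1.3333333 + 9*2.0833333 = 24.083333

24.083333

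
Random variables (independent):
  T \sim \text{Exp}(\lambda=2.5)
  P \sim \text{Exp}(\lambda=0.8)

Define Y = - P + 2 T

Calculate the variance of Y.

For independent RVs: Var(aX + bY) = a²Var(X) + b²Var(Y)
Var(T) = 0.16
Var(P) = 1.5625
Var(Y) = 2²*0.16 + (-1)²*1.5625
= 4*0.16 + 1*1.5625 = 2.2025

2.2025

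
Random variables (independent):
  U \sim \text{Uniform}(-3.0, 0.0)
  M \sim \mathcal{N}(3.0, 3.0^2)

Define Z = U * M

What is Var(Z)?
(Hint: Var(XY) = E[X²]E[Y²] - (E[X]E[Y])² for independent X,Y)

Var(XY) = E[X²]E[Y²] - (E[X]E[Y])²
E[U] = -1.5, Var(U) = 0.75
E[M] = 3, Var(M) = 9
E[U²] = 0.75 + (-1.5)² = 3
E[M²] = 9 + 3² = 18
Var(Z) = 3*18 - (-1.5*3)²
= 54 - 20.25 = 33.75

33.75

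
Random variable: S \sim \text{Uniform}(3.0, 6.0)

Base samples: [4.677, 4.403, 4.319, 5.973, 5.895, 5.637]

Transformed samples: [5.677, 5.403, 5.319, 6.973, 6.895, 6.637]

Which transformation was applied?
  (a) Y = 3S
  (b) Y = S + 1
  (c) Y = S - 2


Checking option (b) Y = S + 1:
  S = 4.677 -> Y = 5.677 ✓
  S = 4.403 -> Y = 5.403 ✓
  S = 4.319 -> Y = 5.319 ✓
All samples match this transformation.

(b) S + 1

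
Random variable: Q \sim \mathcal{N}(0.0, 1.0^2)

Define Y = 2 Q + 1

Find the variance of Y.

For Y = aQ + b: Var(Y) = a² * Var(Q)
Var(Q) = 1.0^2 = 1
Var(Y) = 2² * 1 = 4 * 1 = 4

4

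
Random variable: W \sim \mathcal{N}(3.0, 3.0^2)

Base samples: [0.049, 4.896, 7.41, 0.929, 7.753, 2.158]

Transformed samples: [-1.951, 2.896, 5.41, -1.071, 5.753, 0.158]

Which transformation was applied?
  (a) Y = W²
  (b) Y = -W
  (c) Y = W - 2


Checking option (c) Y = W - 2:
  W = 0.049 -> Y = -1.951 ✓
  W = 4.896 -> Y = 2.896 ✓
  W = 7.41 -> Y = 5.41 ✓
All samples match this transformation.

(c) W - 2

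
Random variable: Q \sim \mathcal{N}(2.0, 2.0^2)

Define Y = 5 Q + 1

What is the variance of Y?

For Y = aQ + b: Var(Y) = a² * Var(Q)
Var(Q) = 2.0^2 = 4
Var(Y) = 5² * 4 = 25 * 4 = 100

100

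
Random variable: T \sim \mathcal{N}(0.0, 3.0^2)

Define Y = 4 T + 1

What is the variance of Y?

For Y = aT + b: Var(Y) = a² * Var(T)
Var(T) = 3.0^2 = 9
Var(Y) = 4² * 9 = 16 * 9 = 144

144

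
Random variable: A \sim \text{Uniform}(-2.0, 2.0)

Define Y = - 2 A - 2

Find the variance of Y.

For Y = aA + b: Var(Y) = a² * Var(A)
Var(A) = (2 + 2)^2/12 = 1.3333333
Var(Y) = (-2)² * 1.3333333 = 4 * 1.3333333 = 5.3333333

5.3333333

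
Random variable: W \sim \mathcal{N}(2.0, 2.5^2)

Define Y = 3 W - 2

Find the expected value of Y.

For Y = 3W - 2:
E[Y] = 3 * E[W] - 2
E[W] = 2.0 = 2
E[Y] = 3 * 2 - 2 = 4

4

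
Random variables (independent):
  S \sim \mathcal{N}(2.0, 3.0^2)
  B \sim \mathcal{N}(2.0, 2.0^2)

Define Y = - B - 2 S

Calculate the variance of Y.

For independent RVs: Var(aX + bY) = a²Var(X) + b²Var(Y)
Var(S) = 9
Var(B) = 4
Var(Y) = (-2)²*9 + (-1)²*4
= 4*9 + 1*4 = 40

40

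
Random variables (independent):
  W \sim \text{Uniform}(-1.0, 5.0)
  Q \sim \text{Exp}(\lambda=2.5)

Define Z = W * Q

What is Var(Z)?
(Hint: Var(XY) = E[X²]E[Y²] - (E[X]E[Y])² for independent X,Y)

Var(XY) = E[X²]E[Y²] - (E[X]E[Y])²
E[W] = 2, Var(W) = 3
E[Q] = 0.4, Var(Q) = 0.16
E[W²] = 3 + 2² = 7
E[Q²] = 0.16 + 0.4² = 0.32
Var(Z) = 7*0.32 - (2*0.4)²
= 2.24 - 0.64 = 1.6

1.6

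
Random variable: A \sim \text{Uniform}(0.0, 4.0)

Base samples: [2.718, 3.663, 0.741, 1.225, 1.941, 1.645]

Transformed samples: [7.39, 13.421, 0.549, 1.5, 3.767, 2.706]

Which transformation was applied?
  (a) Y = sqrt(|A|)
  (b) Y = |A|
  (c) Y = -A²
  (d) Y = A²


Checking option (d) Y = A²:
  A = 2.718 -> Y = 7.39 ✓
  A = 3.663 -> Y = 13.421 ✓
  A = 0.741 -> Y = 0.549 ✓
All samples match this transformation.

(d) A²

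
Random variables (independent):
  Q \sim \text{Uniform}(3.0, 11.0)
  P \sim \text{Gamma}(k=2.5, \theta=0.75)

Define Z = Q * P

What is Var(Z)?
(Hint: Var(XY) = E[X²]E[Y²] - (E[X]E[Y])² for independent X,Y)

Var(XY) = E[X²]E[Y²] - (E[X]E[Y])²
E[Q] = 7, Var(Q) = 5.3333333
E[P] = 1.875, Var(P) = 1.40625
E[Q²] = 5.3333333 + 7² = 54.333333
E[P²] = 1.40625 + 1.875² = 4.921875
Var(Z) = 54.333333*4.921875 - (7*1.875)²
= 267.42188 - 172.26562 = 95.15625

95.15625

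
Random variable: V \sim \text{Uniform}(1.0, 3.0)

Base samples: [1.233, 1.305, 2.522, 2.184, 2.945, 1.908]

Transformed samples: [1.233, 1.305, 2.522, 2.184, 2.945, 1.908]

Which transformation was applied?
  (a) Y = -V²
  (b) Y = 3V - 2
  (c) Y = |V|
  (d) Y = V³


Checking option (c) Y = |V|:
  V = 1.233 -> Y = 1.233 ✓
  V = 1.305 -> Y = 1.305 ✓
  V = 2.522 -> Y = 2.522 ✓
All samples match this transformation.

(c) |V|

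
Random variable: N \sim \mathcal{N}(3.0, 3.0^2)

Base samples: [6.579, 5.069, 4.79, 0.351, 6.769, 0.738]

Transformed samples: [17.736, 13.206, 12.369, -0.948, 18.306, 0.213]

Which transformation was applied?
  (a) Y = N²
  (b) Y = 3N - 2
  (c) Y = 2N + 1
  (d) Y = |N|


Checking option (b) Y = 3N - 2:
  N = 6.579 -> Y = 17.736 ✓
  N = 5.069 -> Y = 13.206 ✓
  N = 4.79 -> Y = 12.369 ✓
All samples match this transformation.

(b) 3N - 2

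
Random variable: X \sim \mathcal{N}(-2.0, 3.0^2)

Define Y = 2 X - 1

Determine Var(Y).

For Y = aX + b: Var(Y) = a² * Var(X)
Var(X) = 3.0^2 = 9
Var(Y) = 2² * 9 = 4 * 9 = 36

36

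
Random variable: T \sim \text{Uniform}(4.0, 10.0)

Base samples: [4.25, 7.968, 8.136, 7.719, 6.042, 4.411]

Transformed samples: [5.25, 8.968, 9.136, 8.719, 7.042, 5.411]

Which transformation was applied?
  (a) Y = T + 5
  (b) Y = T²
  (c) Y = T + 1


Checking option (c) Y = T + 1:
  T = 4.25 -> Y = 5.25 ✓
  T = 7.968 -> Y = 8.968 ✓
  T = 8.136 -> Y = 9.136 ✓
All samples match this transformation.

(c) T + 1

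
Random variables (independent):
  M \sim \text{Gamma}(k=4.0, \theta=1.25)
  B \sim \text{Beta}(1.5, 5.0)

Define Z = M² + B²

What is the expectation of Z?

E[Z] = E[M²] + E[B²]
E[M²] = Var(M) + E[M]² = 6.25 + 25 = 31.25
E[B²] = Var(B) + E[B]² = 0.023668639 + 0.053254438 = 0.076923077
E[Z] = 31.25 + 0.076923077 = 31.326923

31.326923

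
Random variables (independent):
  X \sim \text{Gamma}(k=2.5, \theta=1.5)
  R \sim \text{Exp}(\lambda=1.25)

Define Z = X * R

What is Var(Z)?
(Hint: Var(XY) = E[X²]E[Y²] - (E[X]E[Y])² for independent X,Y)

Var(XY) = E[X²]E[Y²] - (E[X]E[Y])²
E[X] = 3.75, Var(X) = 5.625
E[R] = 0.8, Var(R) = 0.64
E[X²] = 5.625 + 3.75² = 19.6875
E[R²] = 0.64 + 0.8² = 1.28
Var(Z) = 19.6875*1.28 - (3.75*0.8)²
= 25.2 - 9 = 16.2

16.2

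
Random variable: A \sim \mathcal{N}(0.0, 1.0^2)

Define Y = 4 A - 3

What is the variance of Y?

For Y = aA + b: Var(Y) = a² * Var(A)
Var(A) = 1.0^2 = 1
Var(Y) = 4² * 1 = 16 * 1 = 16

16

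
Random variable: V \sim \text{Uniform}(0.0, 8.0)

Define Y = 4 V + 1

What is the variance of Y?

For Y = aV + b: Var(Y) = a² * Var(V)
Var(V) = (8 - 0)^2/12 = 5.3333333
Var(Y) = 4² * 5.3333333 = 16 * 5.3333333 = 85.333333

85.333333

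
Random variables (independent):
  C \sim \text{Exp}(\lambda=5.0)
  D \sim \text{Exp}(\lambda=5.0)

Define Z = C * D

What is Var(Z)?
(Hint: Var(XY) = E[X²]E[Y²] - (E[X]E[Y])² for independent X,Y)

Var(XY) = E[X²]E[Y²] - (E[X]E[Y])²
E[C] = 0.2, Var(C) = 0.04
E[D] = 0.2, Var(D) = 0.04
E[C²] = 0.04 + 0.2² = 0.08
E[D²] = 0.04 + 0.2² = 0.08
Var(Z) = 0.08*0.08 - (0.2*0.2)²
= 0.0064 - 0.0016 = 0.0048

0.0048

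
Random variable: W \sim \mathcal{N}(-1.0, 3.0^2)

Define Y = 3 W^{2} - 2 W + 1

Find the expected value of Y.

E[Y] = 3*E[W²] - 2*E[W] + 1
E[W] = -1
E[W²] = Var(W) + (E[W])² = 9 + 1 = 10
E[Y] = 3*10 - 2*(-1) + 1 = 33

33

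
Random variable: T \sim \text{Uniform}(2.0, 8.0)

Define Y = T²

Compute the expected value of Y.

Using E[X²] = Var(X) + (E[X])²:
E[T] = 5
Var(T) = (8 - 2)^2/12 = 3
E[T²] = 3 + 5² = 3 + 25 = 28

28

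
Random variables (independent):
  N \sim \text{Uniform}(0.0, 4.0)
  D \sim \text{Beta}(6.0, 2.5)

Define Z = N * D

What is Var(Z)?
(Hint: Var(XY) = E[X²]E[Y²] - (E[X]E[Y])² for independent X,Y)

Var(XY) = E[X²]E[Y²] - (E[X]E[Y])²
E[N] = 2, Var(N) = 1.3333333
E[D] = 0.70588235, Var(D) = 0.021853943
E[N²] = 1.3333333 + 2² = 5.3333333
E[D²] = 0.021853943 + 0.70588235² = 0.52012384
Var(Z) = 5.3333333*0.52012384 - (2*0.70588235)²
= 2.7739938 - 1.9930796 = 0.78091422

0.78091422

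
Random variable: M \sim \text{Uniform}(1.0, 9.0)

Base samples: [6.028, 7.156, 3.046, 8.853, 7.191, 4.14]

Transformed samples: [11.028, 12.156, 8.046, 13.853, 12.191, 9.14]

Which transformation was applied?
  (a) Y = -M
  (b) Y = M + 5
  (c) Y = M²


Checking option (b) Y = M + 5:
  M = 6.028 -> Y = 11.028 ✓
  M = 7.156 -> Y = 12.156 ✓
  M = 3.046 -> Y = 8.046 ✓
All samples match this transformation.

(b) M + 5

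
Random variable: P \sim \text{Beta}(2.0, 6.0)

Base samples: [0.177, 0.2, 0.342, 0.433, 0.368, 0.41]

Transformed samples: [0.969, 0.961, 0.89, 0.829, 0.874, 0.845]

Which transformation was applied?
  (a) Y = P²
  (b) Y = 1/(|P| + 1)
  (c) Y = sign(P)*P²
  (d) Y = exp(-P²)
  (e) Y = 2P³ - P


Checking option (d) Y = exp(-P²):
  P = 0.177 -> Y = 0.969 ✓
  P = 0.2 -> Y = 0.961 ✓
  P = 0.342 -> Y = 0.89 ✓
All samples match this transformation.

(d) exp(-P²)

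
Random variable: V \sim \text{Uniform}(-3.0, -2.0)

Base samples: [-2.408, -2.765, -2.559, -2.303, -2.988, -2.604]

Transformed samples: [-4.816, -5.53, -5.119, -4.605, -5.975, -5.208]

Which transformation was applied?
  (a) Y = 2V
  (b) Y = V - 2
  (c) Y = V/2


Checking option (a) Y = 2V:
  V = -2.408 -> Y = -4.816 ✓
  V = -2.765 -> Y = -5.53 ✓
  V = -2.559 -> Y = -5.119 ✓
All samples match this transformation.

(a) 2V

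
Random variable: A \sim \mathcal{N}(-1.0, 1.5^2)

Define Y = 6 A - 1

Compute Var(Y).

For Y = aA + b: Var(Y) = a² * Var(A)
Var(A) = 1.5^2 = 2.25
Var(Y) = 6² * 2.25 = 36 * 2.25 = 81

81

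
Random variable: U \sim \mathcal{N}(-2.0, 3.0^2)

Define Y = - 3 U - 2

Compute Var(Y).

For Y = aU + b: Var(Y) = a² * Var(U)
Var(U) = 3.0^2 = 9
Var(Y) = (-3)² * 9 = 9 * 9 = 81

81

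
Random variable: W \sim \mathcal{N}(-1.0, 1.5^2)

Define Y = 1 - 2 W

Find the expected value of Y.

For Y = -2W + 1:
E[Y] = -2 * E[W] + 1
E[W] = -1.0 = -1
E[Y] = -2 * (-1) + 1 = 3

3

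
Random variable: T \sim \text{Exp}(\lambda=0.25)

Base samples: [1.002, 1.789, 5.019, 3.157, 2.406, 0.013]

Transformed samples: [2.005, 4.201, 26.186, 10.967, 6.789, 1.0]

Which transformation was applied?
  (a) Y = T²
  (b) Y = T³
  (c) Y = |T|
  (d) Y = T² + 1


Checking option (d) Y = T² + 1:
  T = 1.002 -> Y = 2.005 ✓
  T = 1.789 -> Y = 4.201 ✓
  T = 5.019 -> Y = 26.186 ✓
All samples match this transformation.

(d) T² + 1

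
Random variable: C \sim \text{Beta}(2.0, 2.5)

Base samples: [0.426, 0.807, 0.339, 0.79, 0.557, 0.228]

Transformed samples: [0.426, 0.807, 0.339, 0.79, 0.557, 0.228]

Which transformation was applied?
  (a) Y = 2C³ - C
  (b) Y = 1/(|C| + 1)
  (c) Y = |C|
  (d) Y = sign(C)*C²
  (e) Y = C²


Checking option (c) Y = |C|:
  C = 0.426 -> Y = 0.426 ✓
  C = 0.807 -> Y = 0.807 ✓
  C = 0.339 -> Y = 0.339 ✓
All samples match this transformation.

(c) |C|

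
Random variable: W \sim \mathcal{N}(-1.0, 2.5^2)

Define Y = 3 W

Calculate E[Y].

For Y = 3W:
E[Y] = 3 * E[W]
E[W] = -1.0 = -1
E[Y] = 3 * (-1) = -3

-3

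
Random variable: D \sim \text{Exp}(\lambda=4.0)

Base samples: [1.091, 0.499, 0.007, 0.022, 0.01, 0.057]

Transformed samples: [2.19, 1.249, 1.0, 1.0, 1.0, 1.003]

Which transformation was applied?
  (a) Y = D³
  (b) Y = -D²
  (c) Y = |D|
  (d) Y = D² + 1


Checking option (d) Y = D² + 1:
  D = 1.091 -> Y = 2.19 ✓
  D = 0.499 -> Y = 1.249 ✓
  D = 0.007 -> Y = 1.0 ✓
All samples match this transformation.

(d) D² + 1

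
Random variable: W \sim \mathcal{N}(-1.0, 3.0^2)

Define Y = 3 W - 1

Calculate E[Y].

For Y = 3W - 1:
E[Y] = 3 * E[W] - 1
E[W] = -1.0 = -1
E[Y] = 3 * (-1) - 1 = -4

-4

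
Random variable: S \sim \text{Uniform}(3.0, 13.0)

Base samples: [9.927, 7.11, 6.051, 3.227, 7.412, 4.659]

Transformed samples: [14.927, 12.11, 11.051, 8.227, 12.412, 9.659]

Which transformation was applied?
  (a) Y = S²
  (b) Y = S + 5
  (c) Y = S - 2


Checking option (b) Y = S + 5:
  S = 9.927 -> Y = 14.927 ✓
  S = 7.11 -> Y = 12.11 ✓
  S = 6.051 -> Y = 11.051 ✓
All samples match this transformation.

(b) S + 5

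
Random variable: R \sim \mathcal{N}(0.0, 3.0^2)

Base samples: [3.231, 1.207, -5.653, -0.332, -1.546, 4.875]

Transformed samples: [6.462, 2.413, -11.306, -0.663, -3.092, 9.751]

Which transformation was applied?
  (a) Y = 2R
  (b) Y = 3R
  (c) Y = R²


Checking option (a) Y = 2R:
  R = 3.231 -> Y = 6.462 ✓
  R = 1.207 -> Y = 2.413 ✓
  R = -5.653 -> Y = -11.306 ✓
All samples match this transformation.

(a) 2R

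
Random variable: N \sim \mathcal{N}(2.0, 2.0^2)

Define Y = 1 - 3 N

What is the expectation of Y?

For Y = -3N + 1:
E[Y] = -3 * E[N] + 1
E[N] = 2.0 = 2
E[Y] = -3 * 2 + 1 = -5

-5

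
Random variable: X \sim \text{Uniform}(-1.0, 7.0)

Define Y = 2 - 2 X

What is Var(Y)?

For Y = aX + b: Var(Y) = a² * Var(X)
Var(X) = (7 + 1)^2/12 = 5.3333333
Var(Y) = (-2)² * 5.3333333 = 4 * 5.3333333 = 21.333333

21.333333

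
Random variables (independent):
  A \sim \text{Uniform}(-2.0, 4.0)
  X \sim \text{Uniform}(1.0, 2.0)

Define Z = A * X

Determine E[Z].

For independent RVs: E[XY] = E[X]*E[Y]
E[A] = 1
E[X] = 1.5
E[Z] = 1 * 1.5 = 1.5

1.5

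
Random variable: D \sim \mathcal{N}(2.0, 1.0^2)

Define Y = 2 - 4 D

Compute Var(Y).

For Y = aD + b: Var(Y) = a² * Var(D)
Var(D) = 1.0^2 = 1
Var(Y) = (-4)² * 1 = 16 * 1 = 16

16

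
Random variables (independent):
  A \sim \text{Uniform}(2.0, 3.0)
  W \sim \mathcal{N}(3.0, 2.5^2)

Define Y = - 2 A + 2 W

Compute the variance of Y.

For independent RVs: Var(aX + bY) = a²Var(X) + b²Var(Y)
Var(A) = 0.083333333
Var(W) = 6.25
Var(Y) = (-2)²*0.083333333 + 2²*6.25
= 4*0.083333333 + 4*6.25 = 25.333333

25.333333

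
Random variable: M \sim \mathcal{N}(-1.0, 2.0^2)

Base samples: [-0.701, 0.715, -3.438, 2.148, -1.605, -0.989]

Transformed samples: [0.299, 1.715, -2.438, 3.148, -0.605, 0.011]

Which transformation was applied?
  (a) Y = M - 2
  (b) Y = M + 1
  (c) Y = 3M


Checking option (b) Y = M + 1:
  M = -0.701 -> Y = 0.299 ✓
  M = 0.715 -> Y = 1.715 ✓
  M = -3.438 -> Y = -2.438 ✓
All samples match this transformation.

(b) M + 1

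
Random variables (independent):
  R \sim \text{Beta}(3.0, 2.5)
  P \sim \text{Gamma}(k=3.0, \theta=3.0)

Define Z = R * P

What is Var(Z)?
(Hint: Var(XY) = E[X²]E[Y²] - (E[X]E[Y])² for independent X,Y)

Var(XY) = E[X²]E[Y²] - (E[X]E[Y])²
E[R] = 0.54545455, Var(R) = 0.038143675
E[P] = 9, Var(P) = 27
E[R²] = 0.038143675 + 0.54545455² = 0.33566434
E[P²] = 27 + 9² = 108
Var(Z) = 0.33566434*108 - (0.54545455*9)²
= 36.251748 - 24.099174 = 12.152575

12.152575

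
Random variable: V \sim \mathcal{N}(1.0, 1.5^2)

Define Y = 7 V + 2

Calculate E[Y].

For Y = 7V + 2:
E[Y] = 7 * E[V] + 2
E[V] = 1.0 = 1
E[Y] = 7 * 1 + 2 = 9

9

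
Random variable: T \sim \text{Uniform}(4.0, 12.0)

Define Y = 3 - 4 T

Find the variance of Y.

For Y = aT + b: Var(Y) = a² * Var(T)
Var(T) = (12 - 4)^2/12 = 5.3333333
Var(Y) = (-4)² * 5.3333333 = 16 * 5.3333333 = 85.333333

85.333333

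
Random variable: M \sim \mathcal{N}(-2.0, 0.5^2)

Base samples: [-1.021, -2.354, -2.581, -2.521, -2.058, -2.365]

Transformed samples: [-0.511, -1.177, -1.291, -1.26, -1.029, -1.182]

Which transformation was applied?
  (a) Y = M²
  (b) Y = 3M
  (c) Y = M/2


Checking option (c) Y = M/2:
  M = -1.021 -> Y = -0.511 ✓
  M = -2.354 -> Y = -1.177 ✓
  M = -2.581 -> Y = -1.291 ✓
All samples match this transformation.

(c) M/2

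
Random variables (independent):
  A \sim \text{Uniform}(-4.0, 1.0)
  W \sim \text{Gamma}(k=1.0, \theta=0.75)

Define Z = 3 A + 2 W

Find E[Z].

E[Z] = 3*E[A] + 2*E[W]
E[A] = -1.5
E[W] = 0.75
E[Z] = 3*(-1.5) + 2*0.75 = -3

-3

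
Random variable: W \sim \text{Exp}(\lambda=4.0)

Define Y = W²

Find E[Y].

Using E[X²] = Var(X) + (E[X])²:
E[W] = 0.25
Var(W) = 1/4.0^2 = 0.0625
E[W²] = 0.0625 + 0.25² = 0.0625 + 0.0625 = 0.125

0.125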